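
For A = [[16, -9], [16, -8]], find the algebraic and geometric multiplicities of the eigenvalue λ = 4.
The characteristic polynomial is (x - 4)^2, so the factor x - 4 appears with exponent 2: the algebraic multiplicity is 2.

rank(A - 4I) = 1, so the eigenspace has dimension 2 - 1 = 1: the geometric multiplicity is 1.

Since 1 < 2, A is not diagonalizable.

algebraic multiplicity 2, geometric multiplicity 1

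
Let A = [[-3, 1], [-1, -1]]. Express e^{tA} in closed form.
e^{tA} = [[(1 - t)*e^{-2*t}, t*e^{-2*t}], [-t*e^{-2*t}, (t + 1)*e^{-2*t}]]

A has Jordan form J = [[-2, 1], [0, -2]] with A = PJP^{-1}, so e^{tA} = P e^{tJ} P^{-1}.

For a Jordan block J_k(λ), e^{tJ_k(λ)} = e^{λt} · (I + tN + t^2 N^2/2! + ... + t^{k-1} N^{k-1}/(k-1)!) where N is the nilpotent superdiagonal part.

Assembling the blocks and conjugating back gives the entries of e^{tA} as shown above.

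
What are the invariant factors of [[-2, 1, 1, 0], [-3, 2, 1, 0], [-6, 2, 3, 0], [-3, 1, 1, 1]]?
The Jordan structure of A has elementary divisors (x - 1)^2, (x - 1), (x - 1). Arranging the block sizes at each eigenvalue in decreasing order and taking row products gives the invariant factors.

Invariant factors (smallest first, each dividing the next): x - 1, x - 1, (x - 1)^2.

Check: the last factor (x - 1)^2 is the minimal polynomial, and the product (x - 1)^4 is the characteristic polynomial.

x - 1, x - 1, (x - 1)^2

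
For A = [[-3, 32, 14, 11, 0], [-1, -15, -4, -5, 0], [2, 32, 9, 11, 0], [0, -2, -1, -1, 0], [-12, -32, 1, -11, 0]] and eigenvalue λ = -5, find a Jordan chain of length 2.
We seek v_1 ∈ ker((A + 5I)^2) \ ker(A + 5I), then set v_{i+1} = (A + 5I) v_i.

One such chain is v_1 = [[-3, 1, -2, 0, 0]]^T, v_2 = [[-2, 1, -2, 0, 2]]^T. Check: (A + 5I) v_2 = [[0, 0, 0, 0, 0]]^T = 0.

v_1 = [[-3, 1, -2, 0, 0]]^T, v_2 = [[-2, 1, -2, 0, 2]]^T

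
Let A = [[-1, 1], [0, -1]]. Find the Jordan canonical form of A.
The characteristic polynomial is det(xI - A) = (x + 1)^2, so the eigenvalues are -1 (algebraic multiplicity 2).

For λ = -1: rank(A + I) = 1, rank((A + I)^2) = 0. The eigenspace has dimension 2 - 1 = 1, so there is 1 Jordan block; the rank sequence gives block sizes [2].

Assembling the blocks gives the Jordan form J above.

J = [[-1, 1], [0, -1]]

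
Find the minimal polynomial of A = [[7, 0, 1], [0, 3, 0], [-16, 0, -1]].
m_A(x) = (x - 3)^2

The characteristic polynomial factors as (x - 3)^3. The minimal polynomial is ∏(x - λ)^{k_λ} where k_λ is the size of the largest Jordan block at λ.

For λ = 3: rank(A - 3I) = 1, and the largest Jordan block has size 2 (the smallest k with rank((A - 3I)^k) = rank((A - 3I)^(k+1))).

So m_A(x) = (x - 3)^2.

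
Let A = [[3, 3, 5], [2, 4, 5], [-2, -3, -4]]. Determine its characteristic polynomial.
χ_A(x) = (x - 1)^3

xI - A = [[x - 3, -3, -5], [-2, x - 4, -5], [2, 3, x + 4]].

Expanding det(xI - A) along the first row:
det(xI - A) = + (x - 3)·det([[x - 4, -5], [3, x + 4]]) - (-3)·det([[-2, -5], [2, x + 4]]) + (-5)·det([[-2, x - 4], [2, 3]]).

Evaluating gives χ_A(x) = x^3 - 3x^2 + 3x - 1 = (x - 1)^3.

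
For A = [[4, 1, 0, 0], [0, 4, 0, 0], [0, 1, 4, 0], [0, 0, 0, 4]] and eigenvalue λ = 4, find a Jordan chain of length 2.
We seek v_1 ∈ ker((A - 4I)^2) \ ker(A - 4I), then set v_{i+1} = (A - 4I) v_i.

One such chain is v_1 = [[0, 1, 0, 1]]^T, v_2 = [[1, 0, 1, 0]]^T. Check: (A - 4I) v_2 = [[0, 0, 0, 0]]^T = 0.

v_1 = [[0, 1, 0, 1]]^T, v_2 = [[1, 0, 1, 0]]^T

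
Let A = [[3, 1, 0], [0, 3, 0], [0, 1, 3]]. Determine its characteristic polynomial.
χ_A(x) = (x - 3)^3

xI - A = [[x - 3, -1, 0], [0, x - 3, 0], [0, -1, x - 3]].

Expanding det(xI - A) along the first row:
det(xI - A) = + (x - 3)·det([[x - 3, 0], [-1, x - 3]]) - (-1)·det([[0, 0], [0, x - 3]]) + (0)·det([[0, x - 3], [0, -1]]).

Evaluating gives χ_A(x) = x^3 - 9x^2 + 27x - 27 = (x - 3)^3.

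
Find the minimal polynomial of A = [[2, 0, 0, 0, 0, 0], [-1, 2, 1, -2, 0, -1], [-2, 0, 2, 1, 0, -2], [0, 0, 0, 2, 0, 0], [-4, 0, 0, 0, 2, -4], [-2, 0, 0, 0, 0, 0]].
The characteristic polynomial factors as x(x - 2)^5. The minimal polynomial is ∏(x - λ)^{k_λ} where k_λ is the size of the largest Jordan block at λ.

For λ = 0: rank(A) = 5, and the largest Jordan block has size 1 (the smallest k with rank(A^k) = rank(A^(k+1))).
For λ = 2: rank(A - 2I) = 3, and the largest Jordan block has size 3 (the smallest k with rank((A - 2I)^k) = rank((A - 2I)^(k+1))).

So m_A(x) = x(x - 2)^3.

m_A(x) = x(x - 2)^3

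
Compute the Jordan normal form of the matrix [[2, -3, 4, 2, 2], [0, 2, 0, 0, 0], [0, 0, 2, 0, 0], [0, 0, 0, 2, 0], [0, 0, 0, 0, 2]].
The characteristic polynomial is det(xI - A) = (x - 2)^5, so the eigenvalues are 2 (algebraic multiplicity 5).

For λ = 2: rank(A - 2I) = 1, rank((A - 2I)^2) = 0. The eigenspace has dimension 5 - 1 = 4, so there are 4 Jordan blocks; the rank sequence gives block sizes [2, 1, 1, 1].

Assembling the blocks gives the Jordan form J above.

J = [[2, 1, 0, 0, 0], [0, 2, 0, 0, 0], [0, 0, 2, 0, 0], [0, 0, 0, 2, 0], [0, 0, 0, 0, 2]]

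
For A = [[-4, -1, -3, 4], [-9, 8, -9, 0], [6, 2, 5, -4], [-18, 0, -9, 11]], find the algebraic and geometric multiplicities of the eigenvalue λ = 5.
algebraic multiplicity 4, geometric multiplicity 2

The characteristic polynomial is (x - 5)^4, so the factor x - 5 appears with exponent 4: the algebraic multiplicity is 4.

rank(A - 5I) = 2, so the eigenspace has dimension 4 - 2 = 2: the geometric multiplicity is 2.

Since 2 < 4, A is not diagonalizable.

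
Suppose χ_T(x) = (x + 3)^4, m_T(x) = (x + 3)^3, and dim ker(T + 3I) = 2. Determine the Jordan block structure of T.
λ = -3: algebraic multiplicity 4 (exponent in χ_T), largest block size 3 (exponent in m_T), 2 blocks (geometric multiplicity). These force block sizes [3, 1].

Jordan blocks: (-3, 3), (-3, 1)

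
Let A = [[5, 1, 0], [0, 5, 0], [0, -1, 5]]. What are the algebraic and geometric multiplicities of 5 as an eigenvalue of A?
The characteristic polynomial is (x - 5)^3, so the factor x - 5 appears with exponent 3: the algebraic multiplicity is 3.

rank(A - 5I) = 1, so the eigenspace has dimension 3 - 1 = 2: the geometric multiplicity is 2.

Since 2 < 3, A is not diagonalizable.

algebraic multiplicity 3, geometric multiplicity 2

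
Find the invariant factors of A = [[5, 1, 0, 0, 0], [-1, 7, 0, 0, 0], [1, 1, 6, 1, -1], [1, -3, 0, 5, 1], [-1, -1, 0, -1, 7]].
The Jordan structure of A has elementary divisors (x - 6)^2, (x - 6)^2, (x - 6). Arranging the block sizes at each eigenvalue in decreasing order and taking row products gives the invariant factors.

Invariant factors (smallest first, each dividing the next): x - 6, (x - 6)^2, (x - 6)^2.

Check: the last factor (x - 6)^2 is the minimal polynomial, and the product (x - 6)^5 is the characteristic polynomial.

x - 6, (x - 6)^2, (x - 6)^2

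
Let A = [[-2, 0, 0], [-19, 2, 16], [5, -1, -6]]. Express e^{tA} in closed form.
e^{tA} = [[e^{-2*t}, 0, 0], [t*(2*t - 19)*e^{-2*t}, (4*t + 1)*e^{-2*t}, 16*t*e^{-2*t}], [t*(10 - t)*e^{-2*t}/2, -t*e^{-2*t}, (1 - 4*t)*e^{-2*t}]]

A has Jordan form J = [[-2, 1, 0], [0, -2, 1], [0, 0, -2]] with A = PJP^{-1}, so e^{tA} = P e^{tJ} P^{-1}.

For a Jordan block J_k(λ), e^{tJ_k(λ)} = e^{λt} · (I + tN + t^2 N^2/2! + ... + t^{k-1} N^{k-1}/(k-1)!) where N is the nilpotent superdiagonal part.

Assembling the blocks and conjugating back gives the entries of e^{tA} as shown above.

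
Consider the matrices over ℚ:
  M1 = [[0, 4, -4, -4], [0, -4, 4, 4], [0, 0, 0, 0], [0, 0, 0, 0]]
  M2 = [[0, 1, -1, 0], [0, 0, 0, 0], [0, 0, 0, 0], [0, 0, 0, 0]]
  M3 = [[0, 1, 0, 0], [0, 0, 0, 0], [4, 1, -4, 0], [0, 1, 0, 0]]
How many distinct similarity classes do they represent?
3 classes: {M1}, {M2}, {M3}

Characteristic polynomials: χ_{M1} = x^3(x + 4), χ_{M2} = x^4, χ_{M3} = x^3(x + 4).

{M1}: invariant factors x, x, x(x + 4).

{M2}: invariant factors x, x, x^2.

{M3}: invariant factors x, x^2(x + 4).

Matrices are similar if and only if their invariant-factor lists agree; the partition into similarity classes is {M1}, {M2}, {M3}.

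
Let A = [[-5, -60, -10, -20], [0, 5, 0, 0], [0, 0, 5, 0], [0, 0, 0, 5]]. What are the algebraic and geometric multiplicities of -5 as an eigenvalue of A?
algebraic multiplicity 1, geometric multiplicity 1

The characteristic polynomial is (x - 5)^3(x + 5), so the factor x + 5 appears with exponent 1: the algebraic multiplicity is 1.

rank(A + 5I) = 3, so the eigenspace has dimension 4 - 3 = 1: the geometric multiplicity is 1.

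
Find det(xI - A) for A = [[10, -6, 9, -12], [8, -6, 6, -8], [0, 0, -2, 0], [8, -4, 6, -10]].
xI - A = [[x - 10, 6, -9, 12], [-8, x + 6, -6, 8], [0, 0, x + 2, 0], [-8, 4, -6, x + 10]].

Expanding det(xI - A) along the first row:
det(xI - A) = + (x - 10)·det([[x + 6, -6, 8], [0, x + 2, 0], [4, -6, x + 10]]) - (6)·det([[-8, -6, 8], [0, x + 2, 0], [-8, -6, x + 10]]) + (-9)·det([[-8, x + 6, 8], [0, 0, 0], [-8, 4, x + 10]]) - (12)·det([[-8, x + 6, -6], [0, 0, x + 2], [-8, 4, -6]]).

Evaluating gives χ_A(x) = x^4 + 8x^3 + 24x^2 + 32x + 16 = (x + 2)^4.

χ_A(x) = (x + 2)^4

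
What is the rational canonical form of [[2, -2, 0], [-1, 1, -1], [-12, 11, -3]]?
The invariant factors of A (the non-unit diagonal entries of the Smith normal form of xI - A over ℚ[x]) are x^3 + 2x + 2, each dividing the next. The characteristic polynomial is their product, x^3 + 2x + 2.

The rational canonical form is the block-diagonal matrix of companion matrices C(f_i):
R = [[0, 0, -2], [1, 0, -2], [0, 1, 0]].

Note the characteristic polynomial does not split into linear factors over ℚ, so A has no Jordan form over ℚ; the rational canonical form exists over any field.

R = [[0, 0, -2], [1, 0, -2], [0, 1, 0]]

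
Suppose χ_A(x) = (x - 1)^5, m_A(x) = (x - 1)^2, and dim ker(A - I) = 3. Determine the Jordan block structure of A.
λ = 1: algebraic multiplicity 5 (exponent in χ_A), largest block size 2 (exponent in m_A), 3 blocks (geometric multiplicity). These force block sizes [2, 2, 1].

Jordan blocks: (1, 2), (1, 2), (1, 1)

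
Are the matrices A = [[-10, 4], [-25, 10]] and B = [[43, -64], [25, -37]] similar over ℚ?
trace(A) = 0 but trace(B) = 6. The trace is a similarity invariant, so A and B are not similar.

No.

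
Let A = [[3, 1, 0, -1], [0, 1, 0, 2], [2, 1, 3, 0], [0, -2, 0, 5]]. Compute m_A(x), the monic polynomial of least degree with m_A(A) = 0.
The characteristic polynomial factors as (x - 3)^4. The minimal polynomial is ∏(x - λ)^{k_λ} where k_λ is the size of the largest Jordan block at λ.

For λ = 3: rank(A - 3I) = 2, and the largest Jordan block has size 2 (the smallest k with rank((A - 3I)^k) = rank((A - 3I)^(k+1))).

So m_A(x) = (x - 3)^2.

m_A(x) = (x - 3)^2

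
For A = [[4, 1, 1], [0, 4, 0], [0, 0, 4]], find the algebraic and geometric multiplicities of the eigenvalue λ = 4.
algebraic multiplicity 3, geometric multiplicity 2

The characteristic polynomial is (x - 4)^3, so the factor x - 4 appears with exponent 3: the algebraic multiplicity is 3.

rank(A - 4I) = 1, so the eigenspace has dimension 3 - 1 = 2: the geometric multiplicity is 2.

Since 2 < 3, A is not diagonalizable.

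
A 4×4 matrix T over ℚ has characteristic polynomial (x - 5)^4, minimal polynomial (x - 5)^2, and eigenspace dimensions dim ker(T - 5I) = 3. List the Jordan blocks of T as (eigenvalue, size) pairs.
Jordan blocks: (5, 2), (5, 1), (5, 1)

λ = 5: algebraic multiplicity 4 (exponent in χ_T), largest block size 2 (exponent in m_T), 3 blocks (geometric multiplicity). These force block sizes [2, 1, 1].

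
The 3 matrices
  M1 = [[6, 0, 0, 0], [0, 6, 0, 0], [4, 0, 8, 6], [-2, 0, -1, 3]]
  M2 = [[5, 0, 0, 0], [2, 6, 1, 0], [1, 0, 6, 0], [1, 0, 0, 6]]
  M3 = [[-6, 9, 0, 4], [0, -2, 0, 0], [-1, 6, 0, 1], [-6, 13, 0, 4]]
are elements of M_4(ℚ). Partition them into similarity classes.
Characteristic polynomials: χ_{M1} = (x - 6)^3(x - 5), χ_{M2} = (x - 6)^3(x - 5), χ_{M3} = x^2(x + 2)^2.

{M1}: invariant factors x - 6, x - 6, (x - 6)(x - 5).

{M2}: invariant factors x - 6, (x - 6)^2(x - 5).

{M3}: invariant factors x^2(x + 2)^2.

Matrices are similar if and only if their invariant-factor lists agree; the partition into similarity classes is {M1}, {M2}, {M3}.

3 classes: {M1}, {M2}, {M3}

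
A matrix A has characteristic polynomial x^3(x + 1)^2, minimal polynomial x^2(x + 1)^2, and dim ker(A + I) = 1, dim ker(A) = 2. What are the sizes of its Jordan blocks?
λ = -1: algebraic multiplicity 2 (exponent in χ_A), largest block size 2 (exponent in m_A), 1 block (geometric multiplicity). This forces block sizes [2].
λ = 0: algebraic multiplicity 3 (exponent in χ_A), largest block size 2 (exponent in m_A), 2 blocks (geometric multiplicity). These force block sizes [2, 1].

Jordan blocks: (-1, 2), (0, 2), (0, 1)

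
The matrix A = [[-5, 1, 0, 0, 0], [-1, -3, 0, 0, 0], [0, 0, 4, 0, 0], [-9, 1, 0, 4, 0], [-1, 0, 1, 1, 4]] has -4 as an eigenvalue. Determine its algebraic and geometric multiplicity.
algebraic multiplicity 2, geometric multiplicity 1

The characteristic polynomial is (x - 4)^3(x + 4)^2, so the factor x + 4 appears with exponent 2: the algebraic multiplicity is 2.

rank(A + 4I) = 4, so the eigenspace has dimension 5 - 4 = 1: the geometric multiplicity is 1.

Since 1 < 2, A is not diagonalizable.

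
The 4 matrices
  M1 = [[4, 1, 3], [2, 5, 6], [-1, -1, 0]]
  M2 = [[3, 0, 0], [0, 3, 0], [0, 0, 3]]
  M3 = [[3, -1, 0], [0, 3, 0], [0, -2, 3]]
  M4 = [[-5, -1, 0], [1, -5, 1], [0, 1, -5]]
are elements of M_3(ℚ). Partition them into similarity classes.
3 classes: {M1, M3}, {M2}, {M4}

Characteristic polynomials: χ_{M1} = (x - 3)^3, χ_{M2} = (x - 3)^3, χ_{M3} = (x - 3)^3, χ_{M4} = (x + 5)^3.

{M1, M3}: invariant factors x - 3, (x - 3)^2.

{M2}: invariant factors x - 3, x - 3, x - 3.

{M4}: invariant factors (x + 5)^3.

Matrices are similar if and only if their invariant-factor lists agree; the partition into similarity classes is {M1, M3}, {M2}, {M4}.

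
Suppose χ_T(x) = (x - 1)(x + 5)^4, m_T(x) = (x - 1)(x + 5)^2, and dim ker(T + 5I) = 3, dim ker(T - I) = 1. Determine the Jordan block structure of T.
Jordan blocks: (-5, 2), (-5, 1), (-5, 1), (1, 1)

λ = -5: algebraic multiplicity 4 (exponent in χ_T), largest block size 2 (exponent in m_T), 3 blocks (geometric multiplicity). These force block sizes [2, 1, 1].
λ = 1: algebraic multiplicity 1 (exponent in χ_T), largest block size 1 (exponent in m_T), 1 block (geometric multiplicity). This forces block sizes [1].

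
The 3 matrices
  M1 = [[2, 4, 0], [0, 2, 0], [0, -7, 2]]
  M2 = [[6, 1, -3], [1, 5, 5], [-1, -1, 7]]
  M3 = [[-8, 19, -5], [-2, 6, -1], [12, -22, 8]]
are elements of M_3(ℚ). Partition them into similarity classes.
Characteristic polynomials: χ_{M1} = (x - 2)^3, χ_{M2} = (x - 6)^3, χ_{M3} = (x - 2)^3.

{M1}: invariant factors x - 2, (x - 2)^2.

{M2}: invariant factors (x - 6)^3.

{M3}: invariant factors (x - 2)^3.

Matrices are similar if and only if their invariant-factor lists agree; the partition into similarity classes is {M1}, {M2}, {M3}.

3 classes: {M1}, {M2}, {M3}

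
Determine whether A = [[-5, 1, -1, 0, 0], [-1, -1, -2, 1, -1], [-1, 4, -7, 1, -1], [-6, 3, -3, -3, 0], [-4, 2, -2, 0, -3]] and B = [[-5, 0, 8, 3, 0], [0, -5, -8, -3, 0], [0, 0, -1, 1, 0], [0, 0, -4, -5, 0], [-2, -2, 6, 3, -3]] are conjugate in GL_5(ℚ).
No.

Both have characteristic polynomial (x + 3)^3(x + 5)^2, but the minimal polynomial of A is (x + 3)^2(x + 5)^2 while the minimal polynomial of B is (x + 3)^2(x + 5). The minimal polynomial is a similarity invariant, so A and B are not similar.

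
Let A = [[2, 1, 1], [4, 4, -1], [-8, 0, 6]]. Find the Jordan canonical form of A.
The characteristic polynomial is det(xI - A) = (x - 4)^3, so the eigenvalues are 4 (algebraic multiplicity 3).

For λ = 4: rank(A - 4I) = 2, rank((A - 4I)^2) = 1, rank((A - 4I)^3) = 0. The eigenspace has dimension 3 - 2 = 1, so there is 1 Jordan block; the rank sequence gives block sizes [3].

Assembling the blocks gives the Jordan form J above.

J = [[4, 1, 0], [0, 4, 1], [0, 0, 4]]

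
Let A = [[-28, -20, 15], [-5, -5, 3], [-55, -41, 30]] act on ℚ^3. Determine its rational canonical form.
The invariant factors of A (the non-unit diagonal entries of the Smith normal form of xI - A over ℚ[x]) are (x + 3)(x^2 - 2), each dividing the next. The characteristic polynomial is their product, (x + 3)(x^2 - 2).

The rational canonical form is the block-diagonal matrix of companion matrices C(f_i):
R = [[0, 0, 6], [1, 0, 2], [0, 1, -3]].

Note the characteristic polynomial does not split into linear factors over ℚ, so A has no Jordan form over ℚ; the rational canonical form exists over any field.

R = [[0, 0, 6], [1, 0, 2], [0, 1, -3]]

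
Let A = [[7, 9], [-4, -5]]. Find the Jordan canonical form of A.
The characteristic polynomial is det(xI - A) = (x - 1)^2, so the eigenvalues are 1 (algebraic multiplicity 2).

For λ = 1: rank(A - I) = 1, rank((A - I)^2) = 0. The eigenspace has dimension 2 - 1 = 1, so there is 1 Jordan block; the rank sequence gives block sizes [2].

Assembling the blocks gives the Jordan form J above.

J = [[1, 1], [0, 1]]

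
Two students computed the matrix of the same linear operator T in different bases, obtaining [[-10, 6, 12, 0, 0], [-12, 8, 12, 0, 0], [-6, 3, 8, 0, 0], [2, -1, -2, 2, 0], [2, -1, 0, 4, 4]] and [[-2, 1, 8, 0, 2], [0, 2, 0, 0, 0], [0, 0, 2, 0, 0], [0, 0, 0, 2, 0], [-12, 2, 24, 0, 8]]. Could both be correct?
Yes.

Two matrices over a field are similar if and only if they have the same invariant factors.

Both A and B have characteristic polynomial (x - 4)(x - 2)^4 and minimal polynomial (x - 4)(x - 2)^2. Computing further, both have invariant factors x - 2, x - 2, (x - 4)(x - 2)^2. Hence A and B are similar.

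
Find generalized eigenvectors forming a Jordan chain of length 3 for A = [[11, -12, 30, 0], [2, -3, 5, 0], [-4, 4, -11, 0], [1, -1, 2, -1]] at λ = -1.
We seek v_1 ∈ ker((A + I)^3) \ ker((A + I)^2), then set v_{i+1} = (A + I) v_i.

One such chain is v_1 = [[-2, 0, 1, 0]]^T, v_2 = [[6, 1, -2, 0]]^T, v_3 = [[0, 0, 0, 1]]^T. Check: (A + I) v_3 = [[0, 0, 0, 0]]^T = 0.

v_1 = [[-2, 0, 1, 0]]^T, v_2 = [[6, 1, -2, 0]]^T, v_3 = [[0, 0, 0, 1]]^T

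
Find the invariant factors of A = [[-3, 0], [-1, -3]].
(x + 3)^2

The Jordan structure of A has elementary divisors (x + 3)^2. Arranging the block sizes at each eigenvalue in decreasing order and taking row products gives the invariant factors.

Invariant factors (smallest first, each dividing the next): (x + 3)^2.

Check: the last factor (x + 3)^2 is the minimal polynomial, and the product (x + 3)^2 is the characteristic polynomial.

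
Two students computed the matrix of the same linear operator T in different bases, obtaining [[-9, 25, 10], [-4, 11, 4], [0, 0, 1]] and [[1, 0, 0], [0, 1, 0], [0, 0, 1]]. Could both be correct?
Both have characteristic polynomial (x - 1)^3, but the minimal polynomial of A is (x - 1)^2 while the minimal polynomial of B is x - 1. The minimal polynomial is a similarity invariant, so A and B are not similar.

No.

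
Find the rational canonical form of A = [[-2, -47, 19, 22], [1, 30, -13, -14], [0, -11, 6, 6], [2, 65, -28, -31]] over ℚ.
The invariant factors of A (the non-unit diagonal entries of the Smith normal form of xI - A over ℚ[x]) are (x - 3)^2(x^2 + 3x + 1), each dividing the next. The characteristic polynomial is their product, (x - 3)^2(x^2 + 3x + 1).

The rational canonical form is the block-diagonal matrix of companion matrices C(f_i):
R = [[0, 0, 0, -9], [1, 0, 0, -21], [0, 1, 0, 8], [0, 0, 1, 3]].

Note the characteristic polynomial does not split into linear factors over ℚ, so A has no Jordan form over ℚ; the rational canonical form exists over any field.

R = [[0, 0, 0, -9], [1, 0, 0, -21], [0, 1, 0, 8], [0, 0, 1, 3]]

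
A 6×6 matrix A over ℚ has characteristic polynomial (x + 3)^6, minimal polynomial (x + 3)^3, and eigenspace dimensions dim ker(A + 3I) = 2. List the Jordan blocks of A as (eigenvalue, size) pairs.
Jordan blocks: (-3, 3), (-3, 3)

λ = -3: algebraic multiplicity 6 (exponent in χ_A), largest block size 3 (exponent in m_A), 2 blocks (geometric multiplicity). These force block sizes [3, 3].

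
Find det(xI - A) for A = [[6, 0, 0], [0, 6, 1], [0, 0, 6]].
xI - A = [[x - 6, 0, 0], [0, x - 6, -1], [0, 0, x - 6]].

Expanding det(xI - A) along the first row:
det(xI - A) = + (x - 6)·det([[x - 6, -1], [0, x - 6]]) - (0)·det([[0, -1], [0, x - 6]]) + (0)·det([[0, x - 6], [0, 0]]).

Evaluating gives χ_A(x) = x^3 - 18x^2 + 108x - 216 = (x - 6)^3.

χ_A(x) = (x - 6)^3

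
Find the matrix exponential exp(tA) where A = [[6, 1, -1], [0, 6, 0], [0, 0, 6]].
e^{tA} = [[e^{6*t}, t*e^{6*t}, -t*e^{6*t}], [0, e^{6*t}, 0], [0, 0, e^{6*t}]]

A has Jordan form J = [[6, 1, 0], [0, 6, 0], [0, 0, 6]] with A = PJP^{-1}, so e^{tA} = P e^{tJ} P^{-1}.

For a Jordan block J_k(λ), e^{tJ_k(λ)} = e^{λt} · (I + tN + t^2 N^2/2! + ... + t^{k-1} N^{k-1}/(k-1)!) where N is the nilpotent superdiagonal part.

Assembling the blocks and conjugating back gives the entries of e^{tA} as shown above.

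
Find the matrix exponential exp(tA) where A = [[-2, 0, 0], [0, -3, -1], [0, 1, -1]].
e^{tA} = [[e^{-2*t}, 0, 0], [0, (1 - t)*e^{-2*t}, -t*e^{-2*t}], [0, t*e^{-2*t}, (t + 1)*e^{-2*t}]]

A has Jordan form J = [[-2, 1, 0], [0, -2, 0], [0, 0, -2]] with A = PJP^{-1}, so e^{tA} = P e^{tJ} P^{-1}.

For a Jordan block J_k(λ), e^{tJ_k(λ)} = e^{λt} · (I + tN + t^2 N^2/2! + ... + t^{k-1} N^{k-1}/(k-1)!) where N is the nilpotent superdiagonal part.

Assembling the blocks and conjugating back gives the entries of e^{tA} as shown above.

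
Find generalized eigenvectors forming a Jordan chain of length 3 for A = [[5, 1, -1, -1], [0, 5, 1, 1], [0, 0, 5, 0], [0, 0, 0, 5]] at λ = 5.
v_1 = [[0, 1, 1, 0]]^T, v_2 = [[0, 1, 0, 0]]^T, v_3 = [[1, 0, 0, 0]]^T

We seek v_1 ∈ ker((A - 5I)^3) \ ker((A - 5I)^2), then set v_{i+1} = (A - 5I) v_i.

One such chain is v_1 = [[0, 1, 1, 0]]^T, v_2 = [[0, 1, 0, 0]]^T, v_3 = [[1, 0, 0, 0]]^T. Check: (A - 5I) v_3 = [[0, 0, 0, 0]]^T = 0.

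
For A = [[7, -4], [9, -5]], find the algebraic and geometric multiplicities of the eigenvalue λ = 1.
The characteristic polynomial is (x - 1)^2, so the factor x - 1 appears with exponent 2: the algebraic multiplicity is 2.

rank(A - I) = 1, so the eigenspace has dimension 2 - 1 = 1: the geometric multiplicity is 1.

Since 1 < 2, A is not diagonalizable.

algebraic multiplicity 2, geometric multiplicity 1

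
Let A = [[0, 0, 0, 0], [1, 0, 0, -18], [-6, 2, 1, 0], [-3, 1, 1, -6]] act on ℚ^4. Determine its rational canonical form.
R = [[0, 0, 0, 0], [1, 0, 0, -18], [0, 1, 0, -12], [0, 0, 1, -5]]

The invariant factors of A (the non-unit diagonal entries of the Smith normal form of xI - A over ℚ[x]) are x(x + 3)(x^2 + 2x + 6), each dividing the next. The characteristic polynomial is their product, x(x + 3)(x^2 + 2x + 6).

The rational canonical form is the block-diagonal matrix of companion matrices C(f_i):
R = [[0, 0, 0, 0], [1, 0, 0, -18], [0, 1, 0, -12], [0, 0, 1, -5]].

Note the characteristic polynomial does not split into linear factors over ℚ, so A has no Jordan form over ℚ; the rational canonical form exists over any field.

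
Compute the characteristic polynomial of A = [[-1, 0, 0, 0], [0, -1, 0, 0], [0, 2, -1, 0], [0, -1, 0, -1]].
xI - A = [[x + 1, 0, 0, 0], [0, x + 1, 0, 0], [0, -2, x + 1, 0], [0, 1, 0, x + 1]].

Expanding det(xI - A) along the first row:
det(xI - A) = + (x + 1)·det([[x + 1, 0, 0], [-2, x + 1, 0], [1, 0, x + 1]]) - (0)·det([[0, 0, 0], [0, x + 1, 0], [0, 0, x + 1]]) + (0)·det([[0, x + 1, 0], [0, -2, 0], [0, 1, x + 1]]) - (0)·det([[0, x + 1, 0], [0, -2, x + 1], [0, 1, 0]]).

Evaluating gives χ_A(x) = x^4 + 4x^3 + 6x^2 + 4x + 1 = (x + 1)^4.

χ_A(x) = (x + 1)^4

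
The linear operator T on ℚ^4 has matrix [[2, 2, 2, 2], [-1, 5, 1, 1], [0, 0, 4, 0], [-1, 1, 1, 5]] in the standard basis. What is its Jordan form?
J = [[4, 1, 0, 0], [0, 4, 0, 0], [0, 0, 4, 0], [0, 0, 0, 4]]

The characteristic polynomial is det(xI - A) = (x - 4)^4, so the eigenvalues are 4 (algebraic multiplicity 4).

For λ = 4: rank(A - 4I) = 1, rank((A - 4I)^2) = 0. The eigenspace has dimension 4 - 1 = 3, so there are 3 Jordan blocks; the rank sequence gives block sizes [2, 1, 1].

Assembling the blocks gives the Jordan form J above.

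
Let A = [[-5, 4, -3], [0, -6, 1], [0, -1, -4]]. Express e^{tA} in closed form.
A has Jordan form J = [[-5, 1, 0], [0, -5, 1], [0, 0, -5]] with A = PJP^{-1}, so e^{tA} = P e^{tJ} P^{-1}.

For a Jordan block J_k(λ), e^{tJ_k(λ)} = e^{λt} · (I + tN + t^2 N^2/2! + ... + t^{k-1} N^{k-1}/(k-1)!) where N is the nilpotent superdiagonal part.

Assembling the blocks and conjugating back gives the entries of e^{tA} as shown above.

e^{tA} = [[e^{-5*t}, t*(8 - t)*e^{-5*t}/2, t*(t - 6)*e^{-5*t}/2], [0, (1 - t)*e^{-5*t}, t*e^{-5*t}], [0, -t*e^{-5*t}, (t + 1)*e^{-5*t}]]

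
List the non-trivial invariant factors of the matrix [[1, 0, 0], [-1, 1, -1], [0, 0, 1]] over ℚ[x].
x - 1, (x - 1)^2

The Jordan structure of A has elementary divisors (x - 1)^2, (x - 1). Arranging the block sizes at each eigenvalue in decreasing order and taking row products gives the invariant factors.

Invariant factors (smallest first, each dividing the next): x - 1, (x - 1)^2.

Check: the last factor (x - 1)^2 is the minimal polynomial, and the product (x - 1)^3 is the characteristic polynomial.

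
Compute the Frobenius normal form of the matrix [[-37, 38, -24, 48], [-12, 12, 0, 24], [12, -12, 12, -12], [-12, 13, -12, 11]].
R = [[0, 12, 0, 0], [1, -1, 0, 0], [0, 0, 0, 12], [0, 0, 1, -1]]

The invariant factors of A (the non-unit diagonal entries of the Smith normal form of xI - A over ℚ[x]) are (x - 3)(x + 4), (x - 3)(x + 4), each dividing the next. The characteristic polynomial is their product, (x - 3)^2(x + 4)^2.

The rational canonical form is the block-diagonal matrix of companion matrices C(f_i):
R = [[0, 12, 0, 0], [1, -1, 0, 0], [0, 0, 0, 12], [0, 0, 1, -1]].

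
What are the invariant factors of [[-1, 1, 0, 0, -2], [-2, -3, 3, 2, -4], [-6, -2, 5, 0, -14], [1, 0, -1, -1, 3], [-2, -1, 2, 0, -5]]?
The Jordan structure of A has elementary divisors (x + 1)^3, (x + 1)^2. Arranging the block sizes at each eigenvalue in decreasing order and taking row products gives the invariant factors.

Invariant factors (smallest first, each dividing the next): (x + 1)^2, (x + 1)^3.

Check: the last factor (x + 1)^3 is the minimal polynomial, and the product (x + 1)^5 is the characteristic polynomial.

(x + 1)^2, (x + 1)^3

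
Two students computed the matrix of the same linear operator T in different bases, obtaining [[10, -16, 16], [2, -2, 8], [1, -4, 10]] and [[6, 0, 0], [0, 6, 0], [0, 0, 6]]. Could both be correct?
Both have characteristic polynomial (x - 6)^3, but the minimal polynomial of A is (x - 6)^2 while the minimal polynomial of B is x - 6. The minimal polynomial is a similarity invariant, so A and B are not similar.

No.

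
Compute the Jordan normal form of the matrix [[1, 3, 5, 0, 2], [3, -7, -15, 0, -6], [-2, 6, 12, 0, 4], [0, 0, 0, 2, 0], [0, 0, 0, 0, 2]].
J = [[2, 1, 0, 0, 0], [0, 2, 0, 0, 0], [0, 0, 2, 0, 0], [0, 0, 0, 2, 0], [0, 0, 0, 0, 2]]

The characteristic polynomial is det(xI - A) = (x - 2)^5, so the eigenvalues are 2 (algebraic multiplicity 5).

For λ = 2: rank(A - 2I) = 1, rank((A - 2I)^2) = 0. The eigenspace has dimension 5 - 1 = 4, so there are 4 Jordan blocks; the rank sequence gives block sizes [2, 1, 1, 1].

Assembling the blocks gives the Jordan form J above.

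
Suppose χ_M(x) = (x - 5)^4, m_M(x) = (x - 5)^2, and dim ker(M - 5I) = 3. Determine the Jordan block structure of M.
Jordan blocks: (5, 2), (5, 1), (5, 1)

λ = 5: algebraic multiplicity 4 (exponent in χ_M), largest block size 2 (exponent in m_M), 3 blocks (geometric multiplicity). These force block sizes [2, 1, 1].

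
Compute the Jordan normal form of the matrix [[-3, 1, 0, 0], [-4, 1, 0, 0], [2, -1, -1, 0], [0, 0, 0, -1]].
J = [[-1, 1, 0, 0], [0, -1, 0, 0], [0, 0, -1, 0], [0, 0, 0, -1]]

The characteristic polynomial is det(xI - A) = (x + 1)^4, so the eigenvalues are -1 (algebraic multiplicity 4).

For λ = -1: rank(A + I) = 1, rank((A + I)^2) = 0. The eigenspace has dimension 4 - 1 = 3, so there are 3 Jordan blocks; the rank sequence gives block sizes [2, 1, 1].

Assembling the blocks gives the Jordan form J above.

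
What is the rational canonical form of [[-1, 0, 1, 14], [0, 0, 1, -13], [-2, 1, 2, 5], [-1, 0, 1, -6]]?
R = [[0, 0, 0, 20], [1, 0, 0, -6], [0, 1, 0, -2], [0, 0, 1, -5]]

The invariant factors of A (the non-unit diagonal entries of the Smith normal form of xI - A over ℚ[x]) are (x + 5)(x^3 + 2x - 4), each dividing the next. The characteristic polynomial is their product, (x + 5)(x^3 + 2x - 4).

The rational canonical form is the block-diagonal matrix of companion matrices C(f_i):
R = [[0, 0, 0, 20], [1, 0, 0, -6], [0, 1, 0, -2], [0, 0, 1, -5]].

Note the characteristic polynomial does not split into linear factors over ℚ, so A has no Jordan form over ℚ; the rational canonical form exists over any field.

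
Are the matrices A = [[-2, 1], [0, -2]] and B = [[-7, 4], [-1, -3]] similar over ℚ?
No.

trace(A) = -4 but trace(B) = -10. The trace is a similarity invariant, so A and B are not similar.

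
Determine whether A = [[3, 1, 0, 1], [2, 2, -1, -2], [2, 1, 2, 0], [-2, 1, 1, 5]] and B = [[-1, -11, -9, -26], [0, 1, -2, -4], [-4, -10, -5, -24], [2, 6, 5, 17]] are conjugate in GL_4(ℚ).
Yes.

Two matrices over a field are similar if and only if they have the same invariant factors.

Both A and B have characteristic polynomial (x - 3)^4 and minimal polynomial (x - 3)^2. Computing further, both have invariant factors (x - 3)^2, (x - 3)^2. Hence A and B are similar.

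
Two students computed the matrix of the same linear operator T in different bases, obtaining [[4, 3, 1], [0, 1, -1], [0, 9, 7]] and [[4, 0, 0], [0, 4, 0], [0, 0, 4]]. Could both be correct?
Both have characteristic polynomial (x - 4)^3, but the minimal polynomial of A is (x - 4)^2 while the minimal polynomial of B is x - 4. The minimal polynomial is a similarity invariant, so A and B are not similar.

No.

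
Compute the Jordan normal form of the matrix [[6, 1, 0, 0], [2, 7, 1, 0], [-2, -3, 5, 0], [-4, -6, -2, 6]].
The characteristic polynomial is det(xI - A) = (x - 6)^4, so the eigenvalues are 6 (algebraic multiplicity 4).

For λ = 6: rank(A - 6I) = 2, rank((A - 6I)^2) = 1, rank((A - 6I)^3) = 0. The eigenspace has dimension 4 - 2 = 2, so there are 2 Jordan blocks; the rank sequence gives block sizes [3, 1].

Assembling the blocks gives the Jordan form J above.

J = [[6, 1, 0, 0], [0, 6, 1, 0], [0, 0, 6, 0], [0, 0, 0, 6]]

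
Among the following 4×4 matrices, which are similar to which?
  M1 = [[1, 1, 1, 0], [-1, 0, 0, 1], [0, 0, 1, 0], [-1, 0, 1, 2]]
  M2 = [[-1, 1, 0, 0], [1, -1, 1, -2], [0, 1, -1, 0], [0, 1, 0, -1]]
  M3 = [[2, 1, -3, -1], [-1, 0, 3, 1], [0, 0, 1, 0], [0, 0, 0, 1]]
Characteristic polynomials: χ_{M1} = (x - 1)^4, χ_{M2} = (x + 1)^4, χ_{M3} = (x - 1)^4.

{M1}: invariant factors x - 1, (x - 1)^3.

{M2}: invariant factors x + 1, (x + 1)^3.

{M3}: invariant factors x - 1, x - 1, (x - 1)^2.

Matrices are similar if and only if their invariant-factor lists agree; the partition into similarity classes is {M1}, {M2}, {M3}.

3 classes: {M1}, {M2}, {M3}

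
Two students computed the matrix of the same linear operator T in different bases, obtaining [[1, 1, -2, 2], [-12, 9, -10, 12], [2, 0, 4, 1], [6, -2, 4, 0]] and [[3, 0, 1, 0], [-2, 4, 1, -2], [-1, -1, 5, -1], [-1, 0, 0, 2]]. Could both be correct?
Yes.

Two matrices over a field are similar if and only if they have the same invariant factors.

Both A and B have characteristic polynomial (x - 4)^2(x - 3)^2 and minimal polynomial (x - 4)^2(x - 3)^2. Computing further, both have invariant factors (x - 4)^2(x - 3)^2. Hence A and B are similar.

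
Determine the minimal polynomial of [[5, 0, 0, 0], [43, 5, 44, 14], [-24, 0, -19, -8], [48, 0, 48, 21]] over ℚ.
m_A(x) = (x - 5)^2(x + 3)

The characteristic polynomial factors as (x - 5)^3(x + 3). The minimal polynomial is ∏(x - λ)^{k_λ} where k_λ is the size of the largest Jordan block at λ.

For λ = -3: rank(A + 3I) = 3, and the largest Jordan block has size 1 (the smallest k with rank((A + 3I)^k) = rank((A + 3I)^(k+1))).
For λ = 5: rank(A - 5I) = 2, and the largest Jordan block has size 2 (the smallest k with rank((A - 5I)^k) = rank((A - 5I)^(k+1))).

So m_A(x) = (x - 5)^2(x + 3).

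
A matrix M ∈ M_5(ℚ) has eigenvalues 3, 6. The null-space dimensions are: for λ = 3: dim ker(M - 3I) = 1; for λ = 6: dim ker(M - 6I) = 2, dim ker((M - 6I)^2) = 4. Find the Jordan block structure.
Jordan blocks: (3, 1), (6, 2), (6, 2)

λ = 3: successive nullity increments [1] count blocks of size ≥ k; block sizes are [1].
λ = 6: successive nullity increments [2, 2] count blocks of size ≥ k; block sizes are [2, 2].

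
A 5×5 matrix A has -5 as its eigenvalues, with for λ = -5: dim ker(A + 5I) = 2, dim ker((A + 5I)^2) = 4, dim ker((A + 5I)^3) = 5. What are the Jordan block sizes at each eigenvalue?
λ = -5: successive nullity increments [2, 2, 1] count blocks of size ≥ k; block sizes are [3, 2].

Jordan blocks: (-5, 3), (-5, 2)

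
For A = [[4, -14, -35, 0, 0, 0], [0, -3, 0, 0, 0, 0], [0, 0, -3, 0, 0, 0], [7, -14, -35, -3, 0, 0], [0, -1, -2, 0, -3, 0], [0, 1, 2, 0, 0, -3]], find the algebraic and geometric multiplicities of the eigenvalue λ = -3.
algebraic multiplicity 5, geometric multiplicity 4

The characteristic polynomial is (x - 4)(x + 3)^5, so the factor x + 3 appears with exponent 5: the algebraic multiplicity is 5.

rank(A + 3I) = 2, so the eigenspace has dimension 6 - 2 = 4: the geometric multiplicity is 4.

Since 4 < 5, A is not diagonalizable.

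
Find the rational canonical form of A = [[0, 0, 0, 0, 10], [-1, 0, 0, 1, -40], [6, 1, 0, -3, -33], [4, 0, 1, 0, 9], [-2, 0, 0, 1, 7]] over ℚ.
R = [[0, 0, 0, 0, 10], [1, 0, 0, 0, -47], [0, 1, 0, 0, 29], [0, 0, 1, 0, -14], [0, 0, 0, 1, 7]]

The invariant factors of A (the non-unit diagonal entries of the Smith normal form of xI - A over ℚ[x]) are (x - 5)(x - 2)(x^3 + 4x - 1), each dividing the next. The characteristic polynomial is their product, (x - 5)(x - 2)(x^3 + 4x - 1).

The rational canonical form is the block-diagonal matrix of companion matrices C(f_i):
R = [[0, 0, 0, 0, 10], [1, 0, 0, 0, -47], [0, 1, 0, 0, 29], [0, 0, 1, 0, -14], [0, 0, 0, 1, 7]].

Note the characteristic polynomial does not split into linear factors over ℚ, so A has no Jordan form over ℚ; the rational canonical form exists over any field.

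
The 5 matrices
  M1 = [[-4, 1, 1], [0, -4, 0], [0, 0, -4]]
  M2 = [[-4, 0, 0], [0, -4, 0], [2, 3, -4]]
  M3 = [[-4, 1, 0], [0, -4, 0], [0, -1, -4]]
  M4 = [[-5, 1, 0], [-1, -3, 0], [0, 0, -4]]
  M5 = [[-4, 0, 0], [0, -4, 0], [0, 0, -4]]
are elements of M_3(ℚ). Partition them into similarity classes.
2 classes: {M1, M2, M3, M4}, {M5}

Characteristic polynomials: χ_{M1} = (x + 4)^3, χ_{M2} = (x + 4)^3, χ_{M3} = (x + 4)^3, χ_{M4} = (x + 4)^3, χ_{M5} = (x + 4)^3.

{M1, M2, M3, M4}: invariant factors x + 4, (x + 4)^2.

{M5}: invariant factors x + 4, x + 4, x + 4.

Matrices are similar if and only if their invariant-factor lists agree; the partition into similarity classes is {M1, M2, M3, M4}, {M5}.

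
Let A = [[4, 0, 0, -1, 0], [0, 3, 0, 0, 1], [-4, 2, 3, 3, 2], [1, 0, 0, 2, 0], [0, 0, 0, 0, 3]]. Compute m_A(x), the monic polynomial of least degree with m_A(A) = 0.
m_A(x) = (x - 3)^3

The characteristic polynomial factors as (x - 3)^5. The minimal polynomial is ∏(x - λ)^{k_λ} where k_λ is the size of the largest Jordan block at λ.

For λ = 3: rank(A - 3I) = 3, and the largest Jordan block has size 3 (the smallest k with rank((A - 3I)^k) = rank((A - 3I)^(k+1))).

So m_A(x) = (x - 3)^3.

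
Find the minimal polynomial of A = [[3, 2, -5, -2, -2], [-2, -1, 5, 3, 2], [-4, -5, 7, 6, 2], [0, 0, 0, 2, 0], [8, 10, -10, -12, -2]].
m_A(x) = (x - 2)^3(x - 1)

The characteristic polynomial factors as (x - 2)^4(x - 1). The minimal polynomial is ∏(x - λ)^{k_λ} where k_λ is the size of the largest Jordan block at λ.

For λ = 1: rank(A - I) = 4, and the largest Jordan block has size 1 (the smallest k with rank((A - I)^k) = rank((A - I)^(k+1))).
For λ = 2: rank(A - 2I) = 3, and the largest Jordan block has size 3 (the smallest k with rank((A - 2I)^k) = rank((A - 2I)^(k+1))).

So m_A(x) = (x - 2)^3(x - 1).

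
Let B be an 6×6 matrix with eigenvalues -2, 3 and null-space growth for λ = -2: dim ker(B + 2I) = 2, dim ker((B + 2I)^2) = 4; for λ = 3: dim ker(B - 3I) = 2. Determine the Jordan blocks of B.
λ = -2: successive nullity increments [2, 2] count blocks of size ≥ k; block sizes are [2, 2].
λ = 3: successive nullity increments [2] count blocks of size ≥ k; block sizes are [1, 1].

Jordan blocks: (-2, 2), (-2, 2), (3, 1), (3, 1)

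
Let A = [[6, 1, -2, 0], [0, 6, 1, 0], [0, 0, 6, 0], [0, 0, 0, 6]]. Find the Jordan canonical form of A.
The characteristic polynomial is det(xI - A) = (x - 6)^4, so the eigenvalues are 6 (algebraic multiplicity 4).

For λ = 6: rank(A - 6I) = 2, rank((A - 6I)^2) = 1, rank((A - 6I)^3) = 0. The eigenspace has dimension 4 - 2 = 2, so there are 2 Jordan blocks; the rank sequence gives block sizes [3, 1].

Assembling the blocks gives the Jordan form J above.

J = [[6, 1, 0, 0], [0, 6, 1, 0], [0, 0, 6, 0], [0, 0, 0, 6]]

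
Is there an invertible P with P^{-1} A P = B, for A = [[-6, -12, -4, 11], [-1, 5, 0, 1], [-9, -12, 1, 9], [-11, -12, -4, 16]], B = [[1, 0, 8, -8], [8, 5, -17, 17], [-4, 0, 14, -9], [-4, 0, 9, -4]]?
Yes.

Two matrices over a field are similar if and only if they have the same invariant factors.

Both A and B have characteristic polynomial (x - 5)^3(x - 1) and minimal polynomial (x - 5)^2(x - 1). Computing further, both have invariant factors x - 5, (x - 5)^2(x - 1). Hence A and B are similar.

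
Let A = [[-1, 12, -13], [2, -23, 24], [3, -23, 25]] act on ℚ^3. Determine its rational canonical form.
The invariant factors of A (the non-unit diagonal entries of the Smith normal form of xI - A over ℚ[x]) are (x - 3)(x^2 + 2x - 4), each dividing the next. The characteristic polynomial is their product, (x - 3)(x^2 + 2x - 4).

The rational canonical form is the block-diagonal matrix of companion matrices C(f_i):
R = [[0, 0, -12], [1, 0, 10], [0, 1, 1]].

Note the characteristic polynomial does not split into linear factors over ℚ, so A has no Jordan form over ℚ; the rational canonical form exists over any field.

R = [[0, 0, -12], [1, 0, 10], [0, 1, 1]]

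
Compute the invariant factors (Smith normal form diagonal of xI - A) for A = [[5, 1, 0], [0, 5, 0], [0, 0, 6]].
(x - 6)(x - 5)^2

The Jordan structure of A has elementary divisors (x - 5)^2, (x - 6). Arranging the block sizes at each eigenvalue in decreasing order and taking row products gives the invariant factors.

Invariant factors (smallest first, each dividing the next): (x - 6)(x - 5)^2.

Check: the last factor (x - 6)(x - 5)^2 is the minimal polynomial, and the product (x - 6)(x - 5)^2 is the characteristic polynomial.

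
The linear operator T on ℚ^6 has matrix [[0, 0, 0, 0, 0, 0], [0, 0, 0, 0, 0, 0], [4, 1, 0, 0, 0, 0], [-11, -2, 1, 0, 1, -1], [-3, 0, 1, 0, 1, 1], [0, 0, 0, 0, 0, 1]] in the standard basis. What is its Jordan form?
The characteristic polynomial is det(xI - A) = x^4(x - 1)^2, so the eigenvalues are 0 (algebraic multiplicity 4), 1 (algebraic multiplicity 2).

For λ = 0: rank(A) = 3, rank(A^2) = 2. The eigenspace has dimension 6 - 3 = 3, so there are 3 Jordan blocks; the rank sequence gives block sizes [2, 1, 1].

For λ = 1: rank(A - I) = 5, rank((A - I)^2) = 4. The eigenspace has dimension 6 - 5 = 1, so there is 1 Jordan block; the rank sequence gives block sizes [2].

Assembling the blocks gives the Jordan form J above.

J = [[0, 1, 0, 0, 0, 0], [0, 0, 0, 0, 0, 0], [0, 0, 0, 0, 0, 0], [0, 0, 0, 0, 0, 0], [0, 0, 0, 0, 1, 1], [0, 0, 0, 0, 0, 1]]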